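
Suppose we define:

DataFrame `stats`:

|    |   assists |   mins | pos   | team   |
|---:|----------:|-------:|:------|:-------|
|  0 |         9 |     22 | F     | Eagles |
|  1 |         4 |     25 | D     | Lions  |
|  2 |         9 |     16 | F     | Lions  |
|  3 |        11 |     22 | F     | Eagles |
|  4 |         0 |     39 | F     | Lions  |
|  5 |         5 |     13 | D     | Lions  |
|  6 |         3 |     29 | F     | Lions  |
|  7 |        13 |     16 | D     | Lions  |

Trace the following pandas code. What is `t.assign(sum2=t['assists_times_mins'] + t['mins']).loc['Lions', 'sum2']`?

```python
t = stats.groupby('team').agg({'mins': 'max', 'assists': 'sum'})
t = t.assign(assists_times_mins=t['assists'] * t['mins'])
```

1365

group by team: max(mins), sum(assists):
        mins  assists
team                 
Eagles    22       20
Lions     39       34
add column assists_times_mins = t['assists'] * t['mins']:
        mins  assists  assists_times_mins
team                                     
Eagles    22       20                 440
Lions     39       34                1326
add column sum2 = t['assists_times_mins'] + t['mins']:
        mins  assists  assists_times_mins  sum2
team                                           
Eagles    22       20                 440   462
Lions     39       34                1326  1365
The value at row 'Lions', column 'sum2' is 1365.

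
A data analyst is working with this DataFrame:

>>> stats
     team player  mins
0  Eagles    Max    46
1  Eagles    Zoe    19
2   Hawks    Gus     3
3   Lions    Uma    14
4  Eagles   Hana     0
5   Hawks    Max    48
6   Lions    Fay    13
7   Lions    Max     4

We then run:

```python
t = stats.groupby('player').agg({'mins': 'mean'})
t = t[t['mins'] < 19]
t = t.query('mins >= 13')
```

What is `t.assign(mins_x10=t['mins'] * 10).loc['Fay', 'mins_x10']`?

130.0

group by player, mean of mins:
             mins
player           
Fay     13.000000
Gus      3.000000
Hana     0.000000
Max     32.666667
Uma     14.000000
Zoe     19.000000
filter rows where mins < 19:
        mins
player      
Fay     13.0
Gus      3.0
Hana     0.0
Uma     14.0
filter rows where mins >= 13:
        mins
player      
Fay     13.0
Uma     14.0
add column mins_x10 = t['mins'] * 10:
        mins  mins_x10
player                
Fay     13.0     130.0
Uma     14.0     140.0
value at row 'Fay', column 'mins_x10' → 130.0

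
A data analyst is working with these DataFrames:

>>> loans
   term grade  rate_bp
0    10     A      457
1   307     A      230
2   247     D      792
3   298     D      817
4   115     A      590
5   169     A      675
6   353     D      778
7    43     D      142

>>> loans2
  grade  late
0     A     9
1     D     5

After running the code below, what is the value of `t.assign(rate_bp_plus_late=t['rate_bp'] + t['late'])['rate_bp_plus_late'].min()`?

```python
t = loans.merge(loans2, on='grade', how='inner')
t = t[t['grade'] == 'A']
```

merge on 'grade' (how='inner') → 8 rows:
   term grade  rate_bp  late
0    10     A      457     9
1   307     A      230     9
2   247     D      792     5
3   298     D      817     5
4   115     A      590     9
5   169     A      675     9
6   353     D      778     5
7    43     D      142     5
filter rows where grade == 'A':
   term grade  rate_bp  late
0    10     A      457     9
1   307     A      230     9
4   115     A      590     9
5   169     A      675     9
add column rate_bp_plus_late = t['rate_bp'] + t['late']:
   term grade  rate_bp  late  rate_bp_plus_late
0    10     A      457     9                466
1   307     A      230     9                239
4   115     A      590     9                599
5   169     A      675     9                684
Hence 239.

239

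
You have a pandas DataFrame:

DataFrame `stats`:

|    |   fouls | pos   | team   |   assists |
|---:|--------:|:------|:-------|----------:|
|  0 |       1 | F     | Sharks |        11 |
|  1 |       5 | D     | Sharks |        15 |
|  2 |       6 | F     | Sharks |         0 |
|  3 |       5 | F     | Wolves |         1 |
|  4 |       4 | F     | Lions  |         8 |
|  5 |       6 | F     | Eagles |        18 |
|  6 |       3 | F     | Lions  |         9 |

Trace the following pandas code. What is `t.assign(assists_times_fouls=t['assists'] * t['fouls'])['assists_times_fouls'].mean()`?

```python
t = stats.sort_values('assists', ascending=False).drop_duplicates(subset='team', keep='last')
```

36.25

sort by assists descending:
   fouls pos    team  assists
5      6   F  Eagles       18
1      5   D  Sharks       15
0      1   F  Sharks       11
6      3   F   Lions        9
4      4   F   Lions        8
3      5   F  Wolves        1
2      6   F  Sharks        0
drop duplicate team (keep=last):
   fouls pos    team  assists
5      6   F  Eagles       18
4      4   F   Lions        8
3      5   F  Wolves        1
2      6   F  Sharks        0
add column assists_times_fouls = t['assists'] * t['fouls']:
   fouls pos    team  assists  assists_times_fouls
5      6   F  Eagles       18                  108
4      4   F   Lions        8                   32
3      5   F  Wolves        1                    5
2      6   F  Sharks        0                    0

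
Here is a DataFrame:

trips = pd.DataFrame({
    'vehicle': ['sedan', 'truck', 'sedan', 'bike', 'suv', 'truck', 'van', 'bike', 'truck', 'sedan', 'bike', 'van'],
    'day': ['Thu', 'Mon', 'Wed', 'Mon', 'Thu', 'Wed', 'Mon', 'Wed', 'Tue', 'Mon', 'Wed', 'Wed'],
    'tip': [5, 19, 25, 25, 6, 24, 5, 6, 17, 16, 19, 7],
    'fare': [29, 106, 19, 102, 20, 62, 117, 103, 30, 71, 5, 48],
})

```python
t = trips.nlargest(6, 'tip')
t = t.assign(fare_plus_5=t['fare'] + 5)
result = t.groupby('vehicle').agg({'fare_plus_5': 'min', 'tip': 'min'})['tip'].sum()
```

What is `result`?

61

take 6 rows with largest tip:
   vehicle  day  tip  fare
2    sedan  Wed   25    19
3     bike  Mon   25   102
5    truck  Wed   24    62
1    truck  Mon   19   106
10    bike  Wed   19     5
8    truck  Tue   17    30
add column fare_plus_5 = t['fare'] + 5:
   vehicle  day  tip  fare  fare_plus_5
2    sedan  Wed   25    19           24
3     bike  Mon   25   102          107
5    truck  Wed   24    62           67
1    truck  Mon   19   106          111
10    bike  Wed   19     5           10
8    truck  Tue   17    30           35
group by vehicle: min(fare_plus_5), min(tip):
         fare_plus_5  tip
vehicle                  
bike              10   19
sedan             24   25
truck             35   17
The sum of column 'tip' is 61.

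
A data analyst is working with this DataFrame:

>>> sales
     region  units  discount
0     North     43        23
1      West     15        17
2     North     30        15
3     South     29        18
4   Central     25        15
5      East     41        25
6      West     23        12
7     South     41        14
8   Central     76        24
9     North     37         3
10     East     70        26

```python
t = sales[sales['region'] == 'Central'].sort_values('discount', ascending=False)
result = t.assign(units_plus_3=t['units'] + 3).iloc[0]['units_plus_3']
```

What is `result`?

79

filter rows where region == 'Central':
    region  units  discount
4  Central     25        15
8  Central     76        24
sort by discount descending:
    region  units  discount
8  Central     76        24
4  Central     25        15
add column units_plus_3 = t['units'] + 3:
    region  units  discount  units_plus_3
8  Central     76        24            79
4  Central     25        15            28
The value at position 0, column 'units_plus_3' is 79.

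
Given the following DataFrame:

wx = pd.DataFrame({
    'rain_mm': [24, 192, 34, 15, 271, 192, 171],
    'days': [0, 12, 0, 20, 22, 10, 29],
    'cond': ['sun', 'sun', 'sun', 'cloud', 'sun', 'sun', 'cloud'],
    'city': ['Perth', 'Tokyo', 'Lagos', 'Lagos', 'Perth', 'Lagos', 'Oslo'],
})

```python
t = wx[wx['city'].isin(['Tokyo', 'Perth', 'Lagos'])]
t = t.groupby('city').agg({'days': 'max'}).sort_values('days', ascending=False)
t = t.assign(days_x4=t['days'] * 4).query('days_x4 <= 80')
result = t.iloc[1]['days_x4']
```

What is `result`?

filter rows where city in ['Tokyo', 'Perth', 'Lagos']:
   rain_mm  days   cond   city
0       24     0    sun  Perth
1      192    12    sun  Tokyo
2       34     0    sun  Lagos
3       15    20  cloud  Lagos
4      271    22    sun  Perth
5      192    10    sun  Lagos
group by city, max of days:
       days
city       
Lagos    20
Perth    22
Tokyo    12
sort by days descending:
       days
city       
Perth    22
Lagos    20
Tokyo    12
add column days_x4 = t['days'] * 4:
       days  days_x4
city                
Perth    22       88
Lagos    20       80
Tokyo    12       48
filter rows where days_x4 <= 80:
       days  days_x4
city                
Lagos    20       80
Tokyo    12       48
Finally, value at position 1, column 'days_x4' = 48.

48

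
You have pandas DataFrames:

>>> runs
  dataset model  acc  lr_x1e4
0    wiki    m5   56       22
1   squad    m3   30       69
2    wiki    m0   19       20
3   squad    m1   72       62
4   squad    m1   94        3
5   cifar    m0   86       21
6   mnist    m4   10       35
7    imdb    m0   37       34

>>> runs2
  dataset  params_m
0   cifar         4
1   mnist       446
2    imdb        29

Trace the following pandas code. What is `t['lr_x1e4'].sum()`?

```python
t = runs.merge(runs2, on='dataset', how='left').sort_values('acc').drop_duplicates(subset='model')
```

merge on 'dataset' (how='left') → 8 rows:
  dataset model  acc  lr_x1e4  params_m
0    wiki    m5   56       22       NaN
1   squad    m3   30       69       NaN
2    wiki    m0   19       20       NaN
3   squad    m1   72       62       NaN
4   squad    m1   94        3       NaN
5   cifar    m0   86       21       4.0
6   mnist    m4   10       35     446.0
7    imdb    m0   37       34      29.0
sort by acc:
  dataset model  acc  lr_x1e4  params_m
6   mnist    m4   10       35     446.0
2    wiki    m0   19       20       NaN
1   squad    m3   30       69       NaN
7    imdb    m0   37       34      29.0
0    wiki    m5   56       22       NaN
3   squad    m1   72       62       NaN
5   cifar    m0   86       21       4.0
4   squad    m1   94        3       NaN
drop duplicate model (keep=first):
  dataset model  acc  lr_x1e4  params_m
6   mnist    m4   10       35     446.0
2    wiki    m0   19       20       NaN
1   squad    m3   30       69       NaN
0    wiki    m5   56       22       NaN
3   squad    m1   72       62       NaN
Hence 208.

208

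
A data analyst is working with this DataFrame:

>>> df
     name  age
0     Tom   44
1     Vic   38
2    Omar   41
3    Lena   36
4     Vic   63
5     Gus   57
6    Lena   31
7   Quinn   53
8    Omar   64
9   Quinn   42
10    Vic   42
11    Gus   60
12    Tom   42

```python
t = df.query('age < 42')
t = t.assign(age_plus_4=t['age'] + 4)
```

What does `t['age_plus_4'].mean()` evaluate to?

filter rows where age < 42:
   name  age
1   Vic   38
2  Omar   41
3  Lena   36
6  Lena   31
add column age_plus_4 = t['age'] + 4:
   name  age  age_plus_4
1   Vic   38          42
2  Omar   41          45
3  Lena   36          40
6  Lena   31          35

40.5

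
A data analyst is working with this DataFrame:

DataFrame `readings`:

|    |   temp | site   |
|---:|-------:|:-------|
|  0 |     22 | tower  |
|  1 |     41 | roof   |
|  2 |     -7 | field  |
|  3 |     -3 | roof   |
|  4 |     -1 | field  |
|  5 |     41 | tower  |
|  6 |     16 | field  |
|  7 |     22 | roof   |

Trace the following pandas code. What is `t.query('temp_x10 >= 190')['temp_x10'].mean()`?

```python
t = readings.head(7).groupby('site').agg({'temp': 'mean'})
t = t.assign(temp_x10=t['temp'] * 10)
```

take first 7 rows:
   temp   site
0    22  tower
1    41   roof
2    -7  field
3    -3   roof
4    -1  field
5    41  tower
6    16  field
group by site, mean of temp:
            temp
site            
field   2.666667
roof   19.000000
tower  31.500000
add column temp_x10 = t['temp'] * 10:
            temp    temp_x10
site                        
field   2.666667   26.666667
roof   19.000000  190.000000
tower  31.500000  315.000000
filter rows where temp_x10 >= 190:
       temp  temp_x10
site                 
roof   19.0     190.0
tower  31.5     315.0
Taking the mean of column 'temp_x10' gives 252.5.

252.5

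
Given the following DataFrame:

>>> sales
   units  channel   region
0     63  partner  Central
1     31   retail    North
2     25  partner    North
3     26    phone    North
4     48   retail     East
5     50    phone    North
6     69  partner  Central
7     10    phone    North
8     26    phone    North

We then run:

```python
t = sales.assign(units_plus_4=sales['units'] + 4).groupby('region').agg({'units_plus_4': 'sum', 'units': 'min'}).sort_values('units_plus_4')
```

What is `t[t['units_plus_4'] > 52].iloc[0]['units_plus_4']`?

add column units_plus_4 = sales['units'] + 4:
   units  channel   region  units_plus_4
0     63  partner  Central            67
1     31   retail    North            35
2     25  partner    North            29
3     26    phone    North            30
4     48   retail     East            52
5     50    phone    North            54
6     69  partner  Central            73
7     10    phone    North            14
8     26    phone    North            30
group by region: sum(units_plus_4), min(units):
         units_plus_4  units
region                      
Central           140     63
East               52     48
North             192     10
sort by units_plus_4:
         units_plus_4  units
region                      
East               52     48
Central           140     63
North             192     10
filter rows where units_plus_4 > 52:
         units_plus_4  units
region                      
Central           140     63
North             192     10
Hence 140.

140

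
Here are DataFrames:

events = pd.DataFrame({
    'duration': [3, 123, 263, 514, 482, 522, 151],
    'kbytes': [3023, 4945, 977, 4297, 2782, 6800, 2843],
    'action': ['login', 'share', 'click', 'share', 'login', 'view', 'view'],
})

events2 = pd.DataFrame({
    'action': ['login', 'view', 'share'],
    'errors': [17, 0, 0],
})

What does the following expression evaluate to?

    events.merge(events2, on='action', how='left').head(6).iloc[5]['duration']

merge on 'action' (how='left') → 7 rows:
   duration  kbytes action  errors
0         3    3023  login    17.0
1       123    4945  share     0.0
2       263     977  click     NaN
3       514    4297  share     0.0
4       482    2782  login    17.0
5       522    6800   view     0.0
6       151    2843   view     0.0
take first 6 rows:
   duration  kbytes action  errors
0         3    3023  login    17.0
1       123    4945  share     0.0
2       263     977  click     NaN
3       514    4297  share     0.0
4       482    2782  login    17.0
5       522    6800   view     0.0

522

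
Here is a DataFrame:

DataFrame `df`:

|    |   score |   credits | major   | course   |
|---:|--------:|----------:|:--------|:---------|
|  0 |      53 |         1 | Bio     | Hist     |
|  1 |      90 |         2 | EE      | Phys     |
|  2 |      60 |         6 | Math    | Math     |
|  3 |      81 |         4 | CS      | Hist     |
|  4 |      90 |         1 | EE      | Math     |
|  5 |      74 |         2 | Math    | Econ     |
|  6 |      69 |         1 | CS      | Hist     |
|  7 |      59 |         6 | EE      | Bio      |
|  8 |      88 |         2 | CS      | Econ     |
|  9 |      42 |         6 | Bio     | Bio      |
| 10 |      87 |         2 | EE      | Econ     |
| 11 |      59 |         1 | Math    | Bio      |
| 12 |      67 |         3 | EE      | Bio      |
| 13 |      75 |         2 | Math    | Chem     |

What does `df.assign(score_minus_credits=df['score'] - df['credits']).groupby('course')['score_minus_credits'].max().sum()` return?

477

add column score_minus_credits = df['score'] - df['credits']:
    score  credits major course  score_minus_credits
0      53        1   Bio   Hist                   52
1      90        2    EE   Phys                   88
2      60        6  Math   Math                   54
3      81        4    CS   Hist                   77
4      90        1    EE   Math                   89
5      74        2  Math   Econ                   72
6      69        1    CS   Hist                   68
7      59        6    EE    Bio                   53
8      88        2    CS   Econ                   86
9      42        6   Bio    Bio                   36
10     87        2    EE   Econ                   85
11     59        1  Math    Bio                   58
12     67        3    EE    Bio                   64
13     75        2  Math   Chem                   73
group by course, max of score_minus_credits:
course
Bio     64
Chem    73
Econ    86
Hist    77
Math    89
Phys    88
Name: score_minus_credits, dtype: int64
Reading off the sum of the resulting series, we get 477.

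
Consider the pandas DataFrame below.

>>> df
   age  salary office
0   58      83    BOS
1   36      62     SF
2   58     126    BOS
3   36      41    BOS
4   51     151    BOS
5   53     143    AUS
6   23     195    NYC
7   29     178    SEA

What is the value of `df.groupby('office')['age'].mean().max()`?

group by office, mean of age:
office
AUS    53.00
BOS    50.75
NYC    23.00
SEA    29.00
SF     36.00
Name: age, dtype: float64
max of the resulting series → 53.0

53.0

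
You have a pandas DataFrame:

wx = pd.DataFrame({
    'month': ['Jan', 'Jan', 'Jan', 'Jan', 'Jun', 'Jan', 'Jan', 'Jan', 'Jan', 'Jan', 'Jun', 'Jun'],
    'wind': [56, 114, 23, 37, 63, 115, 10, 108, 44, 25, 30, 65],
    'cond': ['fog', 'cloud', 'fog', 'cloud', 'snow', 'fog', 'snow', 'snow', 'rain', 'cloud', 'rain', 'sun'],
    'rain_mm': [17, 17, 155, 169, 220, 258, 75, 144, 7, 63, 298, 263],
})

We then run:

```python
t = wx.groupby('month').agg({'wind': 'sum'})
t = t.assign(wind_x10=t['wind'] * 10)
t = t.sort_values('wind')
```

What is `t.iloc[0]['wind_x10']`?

group by month, sum of wind:
       wind
month      
Jan     532
Jun     158
add column wind_x10 = t['wind'] * 10:
       wind  wind_x10
month                
Jan     532      5320
Jun     158      1580
sort by wind:
       wind  wind_x10
month                
Jun     158      1580
Jan     532      5320

1580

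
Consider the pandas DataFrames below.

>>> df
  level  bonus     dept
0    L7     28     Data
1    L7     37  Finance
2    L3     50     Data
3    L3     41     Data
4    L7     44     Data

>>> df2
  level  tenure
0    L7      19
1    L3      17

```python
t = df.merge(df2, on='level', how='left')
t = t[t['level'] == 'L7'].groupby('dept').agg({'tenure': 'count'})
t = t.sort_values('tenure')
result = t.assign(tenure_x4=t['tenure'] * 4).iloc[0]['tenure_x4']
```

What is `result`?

4

merge on 'level' (how='left') → 5 rows:
  level  bonus     dept  tenure
0    L7     28     Data      19
1    L7     37  Finance      19
2    L3     50     Data      17
3    L3     41     Data      17
4    L7     44     Data      19
filter rows where level == 'L7':
  level  bonus     dept  tenure
0    L7     28     Data      19
1    L7     37  Finance      19
4    L7     44     Data      19
group by dept, count of tenure:
         tenure
dept           
Data          2
Finance       1
sort by tenure:
         tenure
dept           
Finance       1
Data          2
add column tenure_x4 = t['tenure'] * 4:
         tenure  tenure_x4
dept                      
Finance       1          4
Data          2          8
Hence 4.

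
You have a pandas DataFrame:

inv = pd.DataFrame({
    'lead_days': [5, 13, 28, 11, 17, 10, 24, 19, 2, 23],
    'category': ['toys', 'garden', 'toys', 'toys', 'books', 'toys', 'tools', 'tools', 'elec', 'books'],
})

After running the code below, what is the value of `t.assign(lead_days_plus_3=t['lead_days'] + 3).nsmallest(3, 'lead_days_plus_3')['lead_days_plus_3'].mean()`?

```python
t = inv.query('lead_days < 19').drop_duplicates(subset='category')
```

filter rows where lead_days < 19:
   lead_days category
0          5     toys
1         13   garden
3         11     toys
4         17    books
5         10     toys
8          2     elec
drop duplicate category (keep=first):
   lead_days category
0          5     toys
1         13   garden
4         17    books
8          2     elec
add column lead_days_plus_3 = t['lead_days'] + 3:
   lead_days category  lead_days_plus_3
0          5     toys                 8
1         13   garden                16
4         17    books                20
8          2     elec                 5
take 3 rows with smallest lead_days_plus_3:
   lead_days category  lead_days_plus_3
8          2     elec                 5
0          5     toys                 8
1         13   garden                16
mean of column 'lead_days_plus_3' → 9.66666666667

9.66666666667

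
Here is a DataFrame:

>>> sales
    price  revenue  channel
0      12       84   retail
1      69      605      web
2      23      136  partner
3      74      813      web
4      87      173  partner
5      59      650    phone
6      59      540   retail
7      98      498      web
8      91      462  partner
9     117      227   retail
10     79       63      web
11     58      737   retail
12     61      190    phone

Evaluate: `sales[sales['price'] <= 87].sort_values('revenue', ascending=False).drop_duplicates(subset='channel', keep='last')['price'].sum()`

175

filter rows where price <= 87:
    price  revenue  channel
0      12       84   retail
1      69      605      web
2      23      136  partner
3      74      813      web
4      87      173  partner
5      59      650    phone
6      59      540   retail
10     79       63      web
11     58      737   retail
12     61      190    phone
sort by revenue descending:
    price  revenue  channel
3      74      813      web
11     58      737   retail
5      59      650    phone
1      69      605      web
6      59      540   retail
12     61      190    phone
4      87      173  partner
2      23      136  partner
0      12       84   retail
10     79       63      web
drop duplicate channel (keep=last):
    price  revenue  channel
12     61      190    phone
2      23      136  partner
0      12       84   retail
10     79       63      web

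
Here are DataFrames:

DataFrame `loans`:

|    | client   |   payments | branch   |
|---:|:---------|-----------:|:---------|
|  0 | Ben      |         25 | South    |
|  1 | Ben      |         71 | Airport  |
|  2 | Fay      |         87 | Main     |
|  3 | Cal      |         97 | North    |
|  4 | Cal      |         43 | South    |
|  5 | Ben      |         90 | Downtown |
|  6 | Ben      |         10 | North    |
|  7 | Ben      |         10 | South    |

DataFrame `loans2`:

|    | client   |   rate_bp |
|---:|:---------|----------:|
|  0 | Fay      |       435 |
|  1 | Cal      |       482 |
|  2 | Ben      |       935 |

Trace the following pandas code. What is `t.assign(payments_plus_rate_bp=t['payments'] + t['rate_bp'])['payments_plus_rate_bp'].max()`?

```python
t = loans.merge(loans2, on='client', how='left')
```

merge on 'client' (how='left') → 8 rows:
  client  payments    branch  rate_bp
0    Ben        25     South      935
1    Ben        71   Airport      935
2    Fay        87      Main      435
3    Cal        97     North      482
4    Cal        43     South      482
5    Ben        90  Downtown      935
6    Ben        10     North      935
7    Ben        10     South      935
add column payments_plus_rate_bp = t['payments'] + t['rate_bp']:
  client  payments    branch  rate_bp  payments_plus_rate_bp
0    Ben        25     South      935                    960
1    Ben        71   Airport      935                   1006
2    Fay        87      Main      435                    522
3    Cal        97     North      482                    579
4    Cal        43     South      482                    525
5    Ben        90  Downtown      935                   1025
6    Ben        10     North      935                    945
7    Ben        10     South      935                    945

1025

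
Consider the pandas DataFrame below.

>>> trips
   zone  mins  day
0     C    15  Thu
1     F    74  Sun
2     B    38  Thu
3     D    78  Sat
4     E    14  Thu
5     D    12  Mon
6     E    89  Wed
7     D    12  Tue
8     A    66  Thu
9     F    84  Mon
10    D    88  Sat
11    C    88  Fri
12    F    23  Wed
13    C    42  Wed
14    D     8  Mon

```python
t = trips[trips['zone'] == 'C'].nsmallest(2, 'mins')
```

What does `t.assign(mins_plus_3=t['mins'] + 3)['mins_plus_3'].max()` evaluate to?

filter rows where zone == 'C':
   zone  mins  day
0     C    15  Thu
11    C    88  Fri
13    C    42  Wed
take 2 rows with smallest mins:
   zone  mins  day
0     C    15  Thu
13    C    42  Wed
add column mins_plus_3 = t['mins'] + 3:
   zone  mins  day  mins_plus_3
0     C    15  Thu           18
13    C    42  Wed           45
Taking the max of column 'mins_plus_3' gives 45.

45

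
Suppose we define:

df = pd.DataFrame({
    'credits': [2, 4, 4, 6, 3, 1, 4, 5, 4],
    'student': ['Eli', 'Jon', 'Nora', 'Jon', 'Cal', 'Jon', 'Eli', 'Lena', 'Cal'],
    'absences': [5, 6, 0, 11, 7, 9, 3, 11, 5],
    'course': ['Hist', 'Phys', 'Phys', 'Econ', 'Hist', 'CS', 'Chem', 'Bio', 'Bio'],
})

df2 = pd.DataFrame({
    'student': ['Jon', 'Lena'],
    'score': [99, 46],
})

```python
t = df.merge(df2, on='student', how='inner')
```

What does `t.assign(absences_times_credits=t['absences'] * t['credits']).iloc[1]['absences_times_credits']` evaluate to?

66

merge on 'student' (how='inner') → 4 rows:
   credits student  absences course  score
0        4     Jon         6   Phys     99
1        6     Jon        11   Econ     99
2        1     Jon         9     CS     99
3        5    Lena        11    Bio     46
add column absences_times_credits = t['absences'] * t['credits']:
   credits student  absences course  score  absences_times_credits
0        4     Jon         6   Phys     99                      24
1        6     Jon        11   Econ     99                      66
2        1     Jon         9     CS     99                       9
3        5    Lena        11    Bio     46                      55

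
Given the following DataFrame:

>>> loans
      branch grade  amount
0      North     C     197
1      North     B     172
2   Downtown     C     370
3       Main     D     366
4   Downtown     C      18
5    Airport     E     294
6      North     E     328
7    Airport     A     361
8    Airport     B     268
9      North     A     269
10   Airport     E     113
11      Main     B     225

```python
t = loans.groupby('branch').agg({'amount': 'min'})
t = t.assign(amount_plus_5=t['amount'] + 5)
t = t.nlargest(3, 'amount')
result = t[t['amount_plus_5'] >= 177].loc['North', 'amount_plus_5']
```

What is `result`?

177

group by branch, min of amount:
          amount
branch          
Airport      113
Downtown      18
Main         225
North        172
add column amount_plus_5 = t['amount'] + 5:
          amount  amount_plus_5
branch                         
Airport      113            118
Downtown      18             23
Main         225            230
North        172            177
take 3 rows with largest amount:
         amount  amount_plus_5
branch                        
Main        225            230
North       172            177
Airport     113            118
filter rows where amount_plus_5 >= 177:
        amount  amount_plus_5
branch                       
Main       225            230
North      172            177
Finally, value at row 'North', column 'amount_plus_5' = 177.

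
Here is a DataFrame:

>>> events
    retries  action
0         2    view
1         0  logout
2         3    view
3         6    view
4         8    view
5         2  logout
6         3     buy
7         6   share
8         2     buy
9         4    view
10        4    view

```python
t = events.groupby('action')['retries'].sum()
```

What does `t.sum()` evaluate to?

40

group by action, sum of retries:
action
buy        5
logout     2
share      6
view      27
Name: retries, dtype: int64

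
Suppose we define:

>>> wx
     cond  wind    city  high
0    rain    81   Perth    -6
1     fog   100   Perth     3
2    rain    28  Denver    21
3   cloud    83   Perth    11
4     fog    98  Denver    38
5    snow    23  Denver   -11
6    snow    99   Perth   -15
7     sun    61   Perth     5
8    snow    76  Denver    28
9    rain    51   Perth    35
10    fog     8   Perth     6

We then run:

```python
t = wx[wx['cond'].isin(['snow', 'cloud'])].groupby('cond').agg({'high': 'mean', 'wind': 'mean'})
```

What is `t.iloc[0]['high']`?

filter rows where cond in ['snow', 'cloud']:
    cond  wind    city  high
3  cloud    83   Perth    11
5   snow    23  Denver   -11
6   snow    99   Perth   -15
8   snow    76  Denver    28
group by cond: mean(high), mean(wind):
            high  wind
cond                  
cloud  11.000000  83.0
snow    0.666667  66.0

11.0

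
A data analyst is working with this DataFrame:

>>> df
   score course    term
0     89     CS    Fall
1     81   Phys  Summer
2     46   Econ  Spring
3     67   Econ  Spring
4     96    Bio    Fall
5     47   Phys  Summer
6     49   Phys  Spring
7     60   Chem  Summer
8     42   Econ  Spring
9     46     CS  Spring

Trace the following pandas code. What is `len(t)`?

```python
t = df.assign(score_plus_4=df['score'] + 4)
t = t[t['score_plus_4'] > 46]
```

9

add column score_plus_4 = df['score'] + 4:
   score course    term  score_plus_4
0     89     CS    Fall            93
1     81   Phys  Summer            85
2     46   Econ  Spring            50
3     67   Econ  Spring            71
4     96    Bio    Fall           100
5     47   Phys  Summer            51
6     49   Phys  Spring            53
7     60   Chem  Summer            64
8     42   Econ  Spring            46
9     46     CS  Spring            50
filter rows where score_plus_4 > 46:
   score course    term  score_plus_4
0     89     CS    Fall            93
1     81   Phys  Summer            85
2     46   Econ  Spring            50
3     67   Econ  Spring            71
4     96    Bio    Fall           100
5     47   Phys  Summer            51
6     49   Phys  Spring            53
7     60   Chem  Summer            64
9     46     CS  Spring            50
Then the number of rows: 9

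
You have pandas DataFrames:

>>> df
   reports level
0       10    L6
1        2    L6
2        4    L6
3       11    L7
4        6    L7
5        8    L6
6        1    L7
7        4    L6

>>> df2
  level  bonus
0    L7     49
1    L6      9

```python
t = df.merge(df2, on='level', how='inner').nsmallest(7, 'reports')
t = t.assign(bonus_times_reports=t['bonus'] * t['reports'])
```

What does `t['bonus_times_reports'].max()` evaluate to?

294

merge on 'level' (how='inner') → 8 rows:
   reports level  bonus
0       10    L6      9
1        2    L6      9
2        4    L6      9
3       11    L7     49
4        6    L7     49
5        8    L6      9
6        1    L7     49
7        4    L6      9
take 7 rows with smallest reports:
   reports level  bonus
6        1    L7     49
1        2    L6      9
2        4    L6      9
7        4    L6      9
4        6    L7     49
5        8    L6      9
0       10    L6      9
add column bonus_times_reports = t['bonus'] * t['reports']:
   reports level  bonus  bonus_times_reports
6        1    L7     49                   49
1        2    L6      9                   18
2        4    L6      9                   36
7        4    L6      9                   36
4        6    L7     49                  294
5        8    L6      9                   72
0       10    L6      9                   90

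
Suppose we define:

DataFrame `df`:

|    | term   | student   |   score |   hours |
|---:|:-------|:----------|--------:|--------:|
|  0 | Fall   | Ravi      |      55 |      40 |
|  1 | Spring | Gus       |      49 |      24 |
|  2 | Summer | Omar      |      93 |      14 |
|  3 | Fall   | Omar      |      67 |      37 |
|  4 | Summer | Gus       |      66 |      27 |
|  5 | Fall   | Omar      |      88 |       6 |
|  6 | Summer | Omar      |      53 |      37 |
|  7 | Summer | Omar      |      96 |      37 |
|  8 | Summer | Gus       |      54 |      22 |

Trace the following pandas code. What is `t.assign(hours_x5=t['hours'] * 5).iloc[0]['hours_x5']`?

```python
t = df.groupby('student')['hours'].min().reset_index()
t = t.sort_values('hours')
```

30

group by student, min of hours:
student
Gus     22
Omar     6
Ravi    40
Name: hours, dtype: int64
reset_index():
  student  hours
0     Gus     22
1    Omar      6
2    Ravi     40
sort by hours:
  student  hours
1    Omar      6
0     Gus     22
2    Ravi     40
add column hours_x5 = t['hours'] * 5:
  student  hours  hours_x5
1    Omar      6        30
0     Gus     22       110
2    Ravi     40       200
The value at position 0, column 'hours_x5' is 30.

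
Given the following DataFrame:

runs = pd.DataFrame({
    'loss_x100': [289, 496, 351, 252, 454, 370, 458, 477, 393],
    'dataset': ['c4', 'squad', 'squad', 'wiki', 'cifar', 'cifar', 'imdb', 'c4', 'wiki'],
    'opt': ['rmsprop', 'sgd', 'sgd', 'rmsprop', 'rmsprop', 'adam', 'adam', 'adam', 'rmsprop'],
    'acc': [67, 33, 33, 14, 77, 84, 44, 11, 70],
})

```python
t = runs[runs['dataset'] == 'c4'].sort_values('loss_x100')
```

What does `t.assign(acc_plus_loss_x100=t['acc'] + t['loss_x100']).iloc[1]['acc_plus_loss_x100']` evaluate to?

filter rows where dataset == 'c4':
   loss_x100 dataset      opt  acc
0        289      c4  rmsprop   67
7        477      c4     adam   11
sort by loss_x100:
   loss_x100 dataset      opt  acc
0        289      c4  rmsprop   67
7        477      c4     adam   11
add column acc_plus_loss_x100 = t['acc'] + t['loss_x100']:
   loss_x100 dataset      opt  acc  acc_plus_loss_x100
0        289      c4  rmsprop   67                 356
7        477      c4     adam   11                 488

488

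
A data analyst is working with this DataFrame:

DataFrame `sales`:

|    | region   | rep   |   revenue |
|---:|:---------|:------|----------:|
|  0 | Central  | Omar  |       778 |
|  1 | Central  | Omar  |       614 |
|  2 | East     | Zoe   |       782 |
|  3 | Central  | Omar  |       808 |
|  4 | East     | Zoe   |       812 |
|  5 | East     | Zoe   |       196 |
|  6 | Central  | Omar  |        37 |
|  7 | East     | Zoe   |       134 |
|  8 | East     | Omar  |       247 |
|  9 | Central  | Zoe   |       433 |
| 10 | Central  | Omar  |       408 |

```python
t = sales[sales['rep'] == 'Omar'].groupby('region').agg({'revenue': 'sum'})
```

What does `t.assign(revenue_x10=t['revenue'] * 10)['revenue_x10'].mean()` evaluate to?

14460.0

filter rows where rep == 'Omar':
     region   rep  revenue
0   Central  Omar      778
1   Central  Omar      614
3   Central  Omar      808
6   Central  Omar       37
8      East  Omar      247
10  Central  Omar      408
group by region, sum of revenue:
         revenue
region          
Central     2645
East         247
add column revenue_x10 = t['revenue'] * 10:
         revenue  revenue_x10
region                       
Central     2645        26450
East         247         2470
Finally, mean of column 'revenue_x10' = 14460.0.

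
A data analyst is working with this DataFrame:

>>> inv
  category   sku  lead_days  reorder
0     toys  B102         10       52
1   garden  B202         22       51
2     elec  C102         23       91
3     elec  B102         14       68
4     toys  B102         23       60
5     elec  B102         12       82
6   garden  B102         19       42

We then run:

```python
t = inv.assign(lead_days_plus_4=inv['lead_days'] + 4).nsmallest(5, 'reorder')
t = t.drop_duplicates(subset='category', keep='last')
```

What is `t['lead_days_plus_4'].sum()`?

add column lead_days_plus_4 = inv['lead_days'] + 4:
  category   sku  lead_days  reorder  lead_days_plus_4
0     toys  B102         10       52                14
1   garden  B202         22       51                26
2     elec  C102         23       91                27
3     elec  B102         14       68                18
4     toys  B102         23       60                27
5     elec  B102         12       82                16
6   garden  B102         19       42                23
take 5 rows with smallest reorder:
  category   sku  lead_days  reorder  lead_days_plus_4
6   garden  B102         19       42                23
1   garden  B202         22       51                26
0     toys  B102         10       52                14
4     toys  B102         23       60                27
3     elec  B102         14       68                18
drop duplicate category (keep=last):
  category   sku  lead_days  reorder  lead_days_plus_4
1   garden  B202         22       51                26
4     toys  B102         23       60                27
3     elec  B102         14       68                18
Hence 71.

71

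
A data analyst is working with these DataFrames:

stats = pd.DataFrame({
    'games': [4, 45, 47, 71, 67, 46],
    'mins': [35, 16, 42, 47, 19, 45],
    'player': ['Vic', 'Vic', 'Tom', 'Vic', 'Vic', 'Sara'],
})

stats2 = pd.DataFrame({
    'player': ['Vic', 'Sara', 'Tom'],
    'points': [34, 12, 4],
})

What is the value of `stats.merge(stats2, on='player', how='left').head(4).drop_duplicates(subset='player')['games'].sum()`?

51

merge on 'player' (how='left') → 6 rows:
   games  mins player  points
0      4    35    Vic      34
1     45    16    Vic      34
2     47    42    Tom       4
3     71    47    Vic      34
4     67    19    Vic      34
5     46    45   Sara      12
take first 4 rows:
   games  mins player  points
0      4    35    Vic      34
1     45    16    Vic      34
2     47    42    Tom       4
3     71    47    Vic      34
drop duplicate player (keep=first):
   games  mins player  points
0      4    35    Vic      34
2     47    42    Tom       4
The sum of column 'games' is 51.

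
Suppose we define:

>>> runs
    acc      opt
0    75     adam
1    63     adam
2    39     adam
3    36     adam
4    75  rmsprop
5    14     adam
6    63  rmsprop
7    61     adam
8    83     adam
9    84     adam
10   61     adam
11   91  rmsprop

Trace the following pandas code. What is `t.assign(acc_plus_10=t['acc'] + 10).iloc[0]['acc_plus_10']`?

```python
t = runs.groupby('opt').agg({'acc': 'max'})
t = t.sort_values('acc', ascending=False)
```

group by opt, max of acc:
         acc
opt         
adam      84
rmsprop   91
sort by acc descending:
         acc
opt         
rmsprop   91
adam      84
add column acc_plus_10 = t['acc'] + 10:
         acc  acc_plus_10
opt                      
rmsprop   91          101
adam      84           94
The value at position 0, column 'acc_plus_10' is 101.

101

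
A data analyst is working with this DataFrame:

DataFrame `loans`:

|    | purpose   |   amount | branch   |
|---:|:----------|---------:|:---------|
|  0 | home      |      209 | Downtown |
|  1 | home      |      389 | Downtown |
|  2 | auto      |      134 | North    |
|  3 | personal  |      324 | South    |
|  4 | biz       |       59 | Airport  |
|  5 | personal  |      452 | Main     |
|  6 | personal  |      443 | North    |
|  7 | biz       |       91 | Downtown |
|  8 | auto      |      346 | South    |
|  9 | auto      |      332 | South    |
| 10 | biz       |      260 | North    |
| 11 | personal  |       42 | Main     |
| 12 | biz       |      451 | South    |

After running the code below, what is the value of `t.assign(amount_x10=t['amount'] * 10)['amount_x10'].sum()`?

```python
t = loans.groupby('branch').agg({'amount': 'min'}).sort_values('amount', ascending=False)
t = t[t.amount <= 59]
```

group by branch, min of amount:
          amount
branch          
Airport       59
Downtown      91
Main          42
North        134
South        324
sort by amount descending:
          amount
branch          
South        324
North        134
Downtown      91
Airport       59
Main          42
filter rows where amount <= 59:
         amount
branch         
Airport      59
Main         42
add column amount_x10 = t['amount'] * 10:
         amount  amount_x10
branch                     
Airport      59         590
Main         42         420
Finally, sum of column 'amount_x10' = 1010.

1010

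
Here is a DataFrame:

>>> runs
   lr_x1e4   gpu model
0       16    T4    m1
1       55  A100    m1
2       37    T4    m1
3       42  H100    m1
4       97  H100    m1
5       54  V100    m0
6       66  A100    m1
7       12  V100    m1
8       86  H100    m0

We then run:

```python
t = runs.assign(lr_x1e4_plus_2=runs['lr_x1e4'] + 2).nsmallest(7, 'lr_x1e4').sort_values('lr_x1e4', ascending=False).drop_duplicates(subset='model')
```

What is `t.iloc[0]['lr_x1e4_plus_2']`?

68

add column lr_x1e4_plus_2 = runs['lr_x1e4'] + 2:
   lr_x1e4   gpu model  lr_x1e4_plus_2
0       16    T4    m1              18
1       55  A100    m1              57
2       37    T4    m1              39
3       42  H100    m1              44
4       97  H100    m1              99
5       54  V100    m0              56
6       66  A100    m1              68
7       12  V100    m1              14
8       86  H100    m0              88
take 7 rows with smallest lr_x1e4:
   lr_x1e4   gpu model  lr_x1e4_plus_2
7       12  V100    m1              14
0       16    T4    m1              18
2       37    T4    m1              39
3       42  H100    m1              44
5       54  V100    m0              56
1       55  A100    m1              57
6       66  A100    m1              68
sort by lr_x1e4 descending:
   lr_x1e4   gpu model  lr_x1e4_plus_2
6       66  A100    m1              68
1       55  A100    m1              57
5       54  V100    m0              56
3       42  H100    m1              44
2       37    T4    m1              39
0       16    T4    m1              18
7       12  V100    m1              14
drop duplicate model (keep=first):
   lr_x1e4   gpu model  lr_x1e4_plus_2
6       66  A100    m1              68
5       54  V100    m0              56
value at position 0, column 'lr_x1e4_plus_2' → 68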